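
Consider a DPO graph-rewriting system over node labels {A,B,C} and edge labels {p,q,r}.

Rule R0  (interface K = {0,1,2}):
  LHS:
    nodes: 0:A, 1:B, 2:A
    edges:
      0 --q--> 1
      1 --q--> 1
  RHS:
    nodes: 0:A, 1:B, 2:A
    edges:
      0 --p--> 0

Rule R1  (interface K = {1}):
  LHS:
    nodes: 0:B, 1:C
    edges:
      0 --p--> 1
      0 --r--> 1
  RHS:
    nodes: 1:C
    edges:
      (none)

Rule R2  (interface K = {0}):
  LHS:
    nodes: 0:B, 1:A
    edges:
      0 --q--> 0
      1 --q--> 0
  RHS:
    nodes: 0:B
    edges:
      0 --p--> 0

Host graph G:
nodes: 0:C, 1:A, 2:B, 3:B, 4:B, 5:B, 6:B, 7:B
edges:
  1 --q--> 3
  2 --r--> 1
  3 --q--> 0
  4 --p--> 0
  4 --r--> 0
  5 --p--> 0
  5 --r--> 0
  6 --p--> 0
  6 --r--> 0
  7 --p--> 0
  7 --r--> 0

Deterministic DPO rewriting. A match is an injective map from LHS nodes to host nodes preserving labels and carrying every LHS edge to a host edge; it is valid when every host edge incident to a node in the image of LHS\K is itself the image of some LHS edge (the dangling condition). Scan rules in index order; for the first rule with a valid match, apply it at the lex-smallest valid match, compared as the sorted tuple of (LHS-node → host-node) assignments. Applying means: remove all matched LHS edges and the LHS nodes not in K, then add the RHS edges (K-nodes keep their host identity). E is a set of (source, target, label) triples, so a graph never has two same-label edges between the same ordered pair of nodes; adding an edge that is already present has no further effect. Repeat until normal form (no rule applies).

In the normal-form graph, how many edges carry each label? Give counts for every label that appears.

start.  V:8 E:11  edges: 1-q->3 2-r->1 3-q->0 4-p->0 4-r->0 5-p->0 5-r->0 6-p->0 6-r->0 7-p->0 7-r->0
1. fire R1 via {0↦4, 1↦0}  →  V:7 E:9  edges: 1-q->3 2-r->1 3-q->0 5-p->0 5-r->0 6-p->0 6-r->0 7-p->0 7-r->0
2. fire R1 via {0↦5, 1↦0}  →  V:6 E:7  edges: 1-q->3 2-r->1 3-q->0 6-p->0 6-r->0 7-p->0 7-r->0
3. fire R1 via {0↦6, 1↦0}  →  V:5 E:5  edges: 1-q->3 2-r->1 3-q->0 7-p->0 7-r->0
4. fire R1 via {0↦7, 1↦0}  →  V:4 E:3  edges: 1-q->3 2-r->1 3-q->0
normal form: no rule applies after step 4
NF edges: [(1, 3, 'q'), (2, 1, 'r'), (3, 0, 'q')]

Answer: q:2 r:1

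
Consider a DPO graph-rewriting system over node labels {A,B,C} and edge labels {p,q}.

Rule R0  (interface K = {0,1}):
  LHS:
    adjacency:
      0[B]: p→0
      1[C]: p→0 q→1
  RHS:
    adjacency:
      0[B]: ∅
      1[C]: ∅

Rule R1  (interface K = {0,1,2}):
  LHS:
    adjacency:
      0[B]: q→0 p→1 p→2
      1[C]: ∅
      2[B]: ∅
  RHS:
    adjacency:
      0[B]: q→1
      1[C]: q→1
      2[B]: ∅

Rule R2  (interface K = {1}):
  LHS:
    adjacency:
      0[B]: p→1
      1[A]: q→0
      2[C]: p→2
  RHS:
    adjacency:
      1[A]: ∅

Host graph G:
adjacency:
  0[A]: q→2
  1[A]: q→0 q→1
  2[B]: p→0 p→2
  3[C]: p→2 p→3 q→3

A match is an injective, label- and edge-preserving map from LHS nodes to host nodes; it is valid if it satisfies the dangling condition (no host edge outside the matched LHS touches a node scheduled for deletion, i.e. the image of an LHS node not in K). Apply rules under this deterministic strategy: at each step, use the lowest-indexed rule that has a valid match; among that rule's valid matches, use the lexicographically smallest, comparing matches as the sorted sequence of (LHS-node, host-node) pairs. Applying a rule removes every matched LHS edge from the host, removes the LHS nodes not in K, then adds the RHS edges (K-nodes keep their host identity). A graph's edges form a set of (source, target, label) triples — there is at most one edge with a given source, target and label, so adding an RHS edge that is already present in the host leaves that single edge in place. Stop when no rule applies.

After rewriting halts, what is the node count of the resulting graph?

Answer: 2

Steps:
start.  V:4 E:8  edges: 0-q->2 1-q->0 1-q->1 2-p->0 2-p->2 3-p->2 3-p->3 3-q->3
1. fire R0 via {0↦2, 1↦3}  →  V:4 E:5  edges: 0-q->2 1-q->0 1-q->1 2-p->0 3-p->3
2. fire R2 via {0↦2, 1↦0, 2↦3}  →  V:2 E:2  edges: 1-q->0 1-q->1
normal form: no rule applies after step 2
NF nodes: {0:A, 1:A}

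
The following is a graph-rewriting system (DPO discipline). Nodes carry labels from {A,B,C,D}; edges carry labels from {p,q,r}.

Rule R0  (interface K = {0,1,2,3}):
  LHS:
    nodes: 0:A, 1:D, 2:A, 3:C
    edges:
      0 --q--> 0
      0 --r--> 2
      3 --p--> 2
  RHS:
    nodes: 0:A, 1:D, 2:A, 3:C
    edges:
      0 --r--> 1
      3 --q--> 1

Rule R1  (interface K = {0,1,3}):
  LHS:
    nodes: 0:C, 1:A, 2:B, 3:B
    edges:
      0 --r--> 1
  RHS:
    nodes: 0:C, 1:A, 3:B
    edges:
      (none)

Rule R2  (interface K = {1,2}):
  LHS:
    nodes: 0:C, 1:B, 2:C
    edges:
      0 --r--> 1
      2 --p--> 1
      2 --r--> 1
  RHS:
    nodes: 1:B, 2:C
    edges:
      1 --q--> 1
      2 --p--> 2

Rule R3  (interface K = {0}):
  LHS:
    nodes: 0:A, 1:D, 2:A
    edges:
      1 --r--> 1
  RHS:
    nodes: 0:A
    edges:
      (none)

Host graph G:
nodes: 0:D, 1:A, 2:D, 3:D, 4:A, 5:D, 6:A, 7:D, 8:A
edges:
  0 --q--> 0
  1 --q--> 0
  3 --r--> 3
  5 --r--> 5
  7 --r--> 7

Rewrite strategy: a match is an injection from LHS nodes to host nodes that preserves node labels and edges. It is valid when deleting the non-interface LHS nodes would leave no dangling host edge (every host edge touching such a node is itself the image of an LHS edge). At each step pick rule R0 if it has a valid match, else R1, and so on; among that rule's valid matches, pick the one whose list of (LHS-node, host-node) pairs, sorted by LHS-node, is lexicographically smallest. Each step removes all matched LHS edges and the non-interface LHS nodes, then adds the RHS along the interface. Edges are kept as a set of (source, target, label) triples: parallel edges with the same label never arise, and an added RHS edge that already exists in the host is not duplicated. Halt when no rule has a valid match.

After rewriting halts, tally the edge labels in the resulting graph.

initial: |V|=9 |E|=5  E = 0-q->0 1-q->0 3-r->3 5-r->5 7-r->7
step 1: apply R3 at {0↦1, 1↦3, 2↦4}  → |V|=7 |E|=4  E = 0-q->0 1-q->0 5-r->5 7-r->7
step 2: apply R3 at {0↦1, 1↦5, 2↦6}  → |V|=5 |E|=3  E = 0-q->0 1-q->0 7-r->7
step 3: apply R3 at {0↦1, 1↦7, 2↦8}  → |V|=3 |E|=2  E = 0-q->0 1-q->0
halt: no rule applies after step 3
NF edges: [(0, 0, 'q'), (1, 0, 'q')]

Answer: q:2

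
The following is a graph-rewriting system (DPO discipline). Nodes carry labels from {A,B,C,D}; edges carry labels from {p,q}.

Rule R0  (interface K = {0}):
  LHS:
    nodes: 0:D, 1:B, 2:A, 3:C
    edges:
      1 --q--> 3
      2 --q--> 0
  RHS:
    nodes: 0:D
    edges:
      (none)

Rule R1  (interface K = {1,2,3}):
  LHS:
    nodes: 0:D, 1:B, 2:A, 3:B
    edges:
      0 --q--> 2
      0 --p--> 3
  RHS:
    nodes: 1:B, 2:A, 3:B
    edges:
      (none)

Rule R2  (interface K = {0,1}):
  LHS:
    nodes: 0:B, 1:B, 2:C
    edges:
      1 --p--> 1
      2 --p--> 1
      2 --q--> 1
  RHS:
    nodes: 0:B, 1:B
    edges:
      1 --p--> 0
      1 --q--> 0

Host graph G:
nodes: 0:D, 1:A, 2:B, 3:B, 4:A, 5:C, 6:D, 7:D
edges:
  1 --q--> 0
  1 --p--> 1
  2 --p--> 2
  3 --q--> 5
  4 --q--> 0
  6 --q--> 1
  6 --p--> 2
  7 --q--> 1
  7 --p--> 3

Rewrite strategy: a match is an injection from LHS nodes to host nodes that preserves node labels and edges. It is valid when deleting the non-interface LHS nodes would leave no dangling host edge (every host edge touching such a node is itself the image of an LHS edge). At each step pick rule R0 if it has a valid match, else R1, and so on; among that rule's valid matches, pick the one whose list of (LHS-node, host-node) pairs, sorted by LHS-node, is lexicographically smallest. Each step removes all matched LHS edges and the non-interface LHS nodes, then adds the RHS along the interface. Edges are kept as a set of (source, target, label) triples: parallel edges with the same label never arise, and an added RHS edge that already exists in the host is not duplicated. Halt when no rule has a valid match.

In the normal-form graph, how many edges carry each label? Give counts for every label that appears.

initial: |V|=8 |E|=9  E = 1-q->0 1-p->1 2-p->2 3-q->5 4-q->0 6-q->1 6-p->2 7-q->1 7-p->3
step 1: apply R1 at {0↦6, 1↦3, 2↦1, 3↦2}  → |V|=7 |E|=7  E = 1-q->0 1-p->1 2-p->2 3-q->5 4-q->0 7-q->1 7-p->3
step 2: apply R1 at {0↦7, 1↦2, 2↦1, 3↦3}  → |V|=6 |E|=5  E = 1-q->0 1-p->1 2-p->2 3-q->5 4-q->0
step 3: apply R0 at {0↦0, 1↦3, 2↦4, 3↦5}  → |V|=3 |E|=3  E = 1-q->0 1-p->1 2-p->2
final graph: no rule applies after step 3
NF edges: [(1, 0, 'q'), (1, 1, 'p'), (2, 2, 'p')]

Answer: p:2 q:1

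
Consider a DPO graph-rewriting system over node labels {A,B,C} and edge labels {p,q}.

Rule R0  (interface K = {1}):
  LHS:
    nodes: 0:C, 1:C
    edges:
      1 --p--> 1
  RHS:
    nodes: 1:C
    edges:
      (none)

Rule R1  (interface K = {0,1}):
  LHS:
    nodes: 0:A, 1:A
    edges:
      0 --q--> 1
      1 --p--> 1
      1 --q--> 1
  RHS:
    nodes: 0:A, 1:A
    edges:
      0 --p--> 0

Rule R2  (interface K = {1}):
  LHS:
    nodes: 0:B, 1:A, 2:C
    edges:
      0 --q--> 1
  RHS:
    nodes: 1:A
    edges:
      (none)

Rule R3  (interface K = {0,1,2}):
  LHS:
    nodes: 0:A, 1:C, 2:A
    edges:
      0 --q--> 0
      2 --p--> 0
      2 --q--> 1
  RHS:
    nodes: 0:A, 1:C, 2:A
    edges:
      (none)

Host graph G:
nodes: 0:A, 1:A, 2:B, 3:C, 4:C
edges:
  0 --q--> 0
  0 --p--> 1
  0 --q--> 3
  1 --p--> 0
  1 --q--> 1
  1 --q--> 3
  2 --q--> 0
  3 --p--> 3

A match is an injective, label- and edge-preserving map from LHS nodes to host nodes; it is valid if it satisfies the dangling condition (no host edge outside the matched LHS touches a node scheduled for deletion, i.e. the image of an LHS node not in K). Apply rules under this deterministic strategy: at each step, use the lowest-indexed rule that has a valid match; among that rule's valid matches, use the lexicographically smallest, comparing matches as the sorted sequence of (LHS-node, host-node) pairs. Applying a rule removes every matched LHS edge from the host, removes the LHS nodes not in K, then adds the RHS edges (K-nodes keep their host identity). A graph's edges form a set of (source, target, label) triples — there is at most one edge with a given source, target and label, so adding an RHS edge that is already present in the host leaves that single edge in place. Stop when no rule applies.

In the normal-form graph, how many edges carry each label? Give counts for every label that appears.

Answer: (no edges)

Steps:
initial: |V|=5 |E|=8  E = 0-q->0 0-p->1 0-q->3 1-p->0 1-q->1 1-q->3 2-q->0 3-p->3
step 1: apply R0 at {0↦4, 1↦3}  → |V|=4 |E|=7  E = 0-q->0 0-p->1 0-q->3 1-p->0 1-q->1 1-q->3 2-q->0
step 2: apply R3 at {0↦0, 1↦3, 2↦1}  → |V|=4 |E|=4  E = 0-p->1 0-q->3 1-q->1 2-q->0
step 3: apply R3 at {0↦1, 1↦3, 2↦0}  → |V|=4 |E|=1  E = 2-q->0
step 4: apply R2 at {0↦2, 1↦0, 2↦3}  → |V|=2 |E|=0  E = ∅
halt: no rule applies after step 4
NF edges: []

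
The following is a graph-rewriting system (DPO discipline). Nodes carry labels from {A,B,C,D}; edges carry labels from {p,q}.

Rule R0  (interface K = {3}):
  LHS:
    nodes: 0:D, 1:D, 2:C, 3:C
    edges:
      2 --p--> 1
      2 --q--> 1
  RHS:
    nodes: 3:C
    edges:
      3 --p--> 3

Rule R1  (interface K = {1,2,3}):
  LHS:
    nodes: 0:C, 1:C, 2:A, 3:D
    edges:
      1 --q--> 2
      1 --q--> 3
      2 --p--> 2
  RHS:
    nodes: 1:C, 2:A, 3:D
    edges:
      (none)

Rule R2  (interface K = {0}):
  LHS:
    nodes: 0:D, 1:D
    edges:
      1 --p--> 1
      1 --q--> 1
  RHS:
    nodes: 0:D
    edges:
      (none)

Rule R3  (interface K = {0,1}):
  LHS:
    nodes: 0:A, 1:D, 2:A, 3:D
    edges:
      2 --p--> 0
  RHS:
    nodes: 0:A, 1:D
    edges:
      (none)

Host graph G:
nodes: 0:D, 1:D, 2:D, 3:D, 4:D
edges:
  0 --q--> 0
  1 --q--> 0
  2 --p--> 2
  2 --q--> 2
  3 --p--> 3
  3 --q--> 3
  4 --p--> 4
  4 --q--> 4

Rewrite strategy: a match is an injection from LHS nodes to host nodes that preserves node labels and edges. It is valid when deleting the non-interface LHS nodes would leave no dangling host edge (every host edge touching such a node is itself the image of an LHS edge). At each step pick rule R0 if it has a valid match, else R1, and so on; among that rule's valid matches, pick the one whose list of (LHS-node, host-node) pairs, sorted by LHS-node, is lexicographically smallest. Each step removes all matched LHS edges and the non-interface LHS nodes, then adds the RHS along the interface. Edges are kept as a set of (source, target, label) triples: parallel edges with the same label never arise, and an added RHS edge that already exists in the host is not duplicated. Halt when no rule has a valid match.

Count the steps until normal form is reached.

Answer: 3

Steps:
start.  V:5 E:8  edges: 0-q->0 1-q->0 2-p->2 2-q->2 3-p->3 3-q->3 4-p->4 4-q->4
1. fire R2 via {0↦0, 1↦2}  →  V:4 E:6  edges: 0-q->0 1-q->0 3-p->3 3-q->3 4-p->4 4-q->4
2. fire R2 via {0↦0, 1↦3}  →  V:3 E:4  edges: 0-q->0 1-q->0 4-p->4 4-q->4
3. fire R2 via {0↦0, 1↦4}  →  V:2 E:2  edges: 0-q->0 1-q->0
final graph: no rule applies after step 3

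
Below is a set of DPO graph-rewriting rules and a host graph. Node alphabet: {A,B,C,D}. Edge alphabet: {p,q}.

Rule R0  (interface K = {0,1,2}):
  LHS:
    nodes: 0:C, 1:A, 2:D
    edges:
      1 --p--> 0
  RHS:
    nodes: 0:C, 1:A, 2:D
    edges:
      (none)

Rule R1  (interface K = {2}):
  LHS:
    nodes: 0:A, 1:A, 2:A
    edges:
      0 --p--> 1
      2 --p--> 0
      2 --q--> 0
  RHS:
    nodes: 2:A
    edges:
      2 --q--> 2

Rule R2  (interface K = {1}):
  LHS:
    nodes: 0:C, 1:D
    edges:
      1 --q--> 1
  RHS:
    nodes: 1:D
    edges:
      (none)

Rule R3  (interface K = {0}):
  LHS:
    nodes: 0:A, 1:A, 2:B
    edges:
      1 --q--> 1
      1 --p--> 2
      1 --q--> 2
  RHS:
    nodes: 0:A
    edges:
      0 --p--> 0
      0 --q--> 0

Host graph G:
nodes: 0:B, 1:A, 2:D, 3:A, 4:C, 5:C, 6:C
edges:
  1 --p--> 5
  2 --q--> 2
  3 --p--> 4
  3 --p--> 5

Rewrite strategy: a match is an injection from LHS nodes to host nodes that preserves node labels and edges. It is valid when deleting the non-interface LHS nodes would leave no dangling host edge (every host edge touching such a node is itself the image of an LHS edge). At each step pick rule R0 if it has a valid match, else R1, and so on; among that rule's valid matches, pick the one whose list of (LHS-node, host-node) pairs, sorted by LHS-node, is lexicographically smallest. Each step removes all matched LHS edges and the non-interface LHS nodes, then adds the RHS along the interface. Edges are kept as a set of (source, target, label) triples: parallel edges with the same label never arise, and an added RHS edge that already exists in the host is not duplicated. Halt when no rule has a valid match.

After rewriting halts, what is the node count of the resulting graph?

initial: |V|=7 |E|=4  E = 1-p->5 2-q->2 3-p->4 3-p->5
step 1: apply R0 at {0↦4, 1↦3, 2↦2}  → |V|=7 |E|=3  E = 1-p->5 2-q->2 3-p->5
step 2: apply R0 at {0↦5, 1↦1, 2↦2}  → |V|=7 |E|=2  E = 2-q->2 3-p->5
step 3: apply R0 at {0↦5, 1↦3, 2↦2}  → |V|=7 |E|=1  E = 2-q->2
step 4: apply R2 at {0↦4, 1↦2}  → |V|=6 |E|=0  E = ∅
halt: no rule applies after step 4
NF nodes: {0:B, 1:A, 2:D, 3:A, 5:C, 6:C}

Answer: 6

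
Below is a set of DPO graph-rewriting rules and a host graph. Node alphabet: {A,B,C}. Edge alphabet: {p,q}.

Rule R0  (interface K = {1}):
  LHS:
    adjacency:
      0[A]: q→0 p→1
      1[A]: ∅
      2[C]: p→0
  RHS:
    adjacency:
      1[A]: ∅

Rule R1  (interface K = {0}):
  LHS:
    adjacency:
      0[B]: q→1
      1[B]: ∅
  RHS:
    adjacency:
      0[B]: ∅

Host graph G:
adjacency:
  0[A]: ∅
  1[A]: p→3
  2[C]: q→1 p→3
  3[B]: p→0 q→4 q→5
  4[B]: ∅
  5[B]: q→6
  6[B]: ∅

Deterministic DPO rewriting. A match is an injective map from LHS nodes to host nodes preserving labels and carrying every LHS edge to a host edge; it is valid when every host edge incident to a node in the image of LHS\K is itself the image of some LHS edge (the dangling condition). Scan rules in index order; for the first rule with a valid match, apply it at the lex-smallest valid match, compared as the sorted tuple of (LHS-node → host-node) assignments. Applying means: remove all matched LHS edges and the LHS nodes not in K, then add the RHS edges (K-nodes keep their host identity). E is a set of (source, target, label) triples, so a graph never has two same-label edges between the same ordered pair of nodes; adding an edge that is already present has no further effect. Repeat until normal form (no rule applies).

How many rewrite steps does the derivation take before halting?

start.  V:7 E:7  edges: 1-p->3 2-q->1 2-p->3 3-p->0 3-q->4 3-q->5 5-q->6
1. fire R1 via {0↦3, 1↦4}  →  V:6 E:6  edges: 1-p->3 2-q->1 2-p->3 3-p->0 3-q->5 5-q->6
2. fire R1 via {0↦5, 1↦6}  →  V:5 E:5  edges: 1-p->3 2-q->1 2-p->3 3-p->0 3-q->5
3. fire R1 via {0↦3, 1↦5}  →  V:4 E:4  edges: 1-p->3 2-q->1 2-p->3 3-p->0
normal form: no rule applies after step 3

Answer: 3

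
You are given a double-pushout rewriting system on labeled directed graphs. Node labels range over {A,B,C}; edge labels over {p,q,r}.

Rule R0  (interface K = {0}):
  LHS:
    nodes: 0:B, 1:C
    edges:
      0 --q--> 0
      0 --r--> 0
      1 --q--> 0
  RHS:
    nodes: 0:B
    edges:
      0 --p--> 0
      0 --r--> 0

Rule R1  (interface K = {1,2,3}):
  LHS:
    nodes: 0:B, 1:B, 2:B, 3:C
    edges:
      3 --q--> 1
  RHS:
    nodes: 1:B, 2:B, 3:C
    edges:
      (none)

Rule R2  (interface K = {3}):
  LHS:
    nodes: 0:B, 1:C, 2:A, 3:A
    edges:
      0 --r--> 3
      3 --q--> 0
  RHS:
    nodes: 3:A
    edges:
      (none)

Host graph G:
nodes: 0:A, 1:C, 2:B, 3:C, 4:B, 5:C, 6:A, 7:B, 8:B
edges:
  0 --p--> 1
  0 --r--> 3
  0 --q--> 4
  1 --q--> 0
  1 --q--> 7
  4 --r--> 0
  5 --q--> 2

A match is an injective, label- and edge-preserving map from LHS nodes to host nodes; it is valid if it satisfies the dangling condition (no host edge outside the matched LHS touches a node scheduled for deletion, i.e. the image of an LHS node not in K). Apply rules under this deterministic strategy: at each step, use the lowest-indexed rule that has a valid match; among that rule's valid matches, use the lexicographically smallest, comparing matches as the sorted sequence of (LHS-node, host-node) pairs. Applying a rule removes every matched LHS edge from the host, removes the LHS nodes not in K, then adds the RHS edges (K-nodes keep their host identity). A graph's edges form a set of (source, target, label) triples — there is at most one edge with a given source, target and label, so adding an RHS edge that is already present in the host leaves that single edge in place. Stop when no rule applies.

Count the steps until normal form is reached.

Answer: 3

Derivation:
[0] host  ⇒  9 nodes, 7 edges  {0-p->1 0-r->3 0-q->4 1-q->0 1-q->7 4-r->0 5-q->2}
[1] R1 @ {0↦8, 1↦2, 2↦4, 3↦5}  ⇒  8 nodes, 6 edges  {0-p->1 0-r->3 0-q->4 1-q->0 1-q->7 4-r->0}
[2] R1 @ {0↦2, 1↦7, 2↦4, 3↦1}  ⇒  7 nodes, 5 edges  {0-p->1 0-r->3 0-q->4 1-q->0 4-r->0}
[3] R2 @ {0↦4, 1↦5, 2↦6, 3↦0}  ⇒  4 nodes, 3 edges  {0-p->1 0-r->3 1-q->0}
final graph: no rule applies after step 3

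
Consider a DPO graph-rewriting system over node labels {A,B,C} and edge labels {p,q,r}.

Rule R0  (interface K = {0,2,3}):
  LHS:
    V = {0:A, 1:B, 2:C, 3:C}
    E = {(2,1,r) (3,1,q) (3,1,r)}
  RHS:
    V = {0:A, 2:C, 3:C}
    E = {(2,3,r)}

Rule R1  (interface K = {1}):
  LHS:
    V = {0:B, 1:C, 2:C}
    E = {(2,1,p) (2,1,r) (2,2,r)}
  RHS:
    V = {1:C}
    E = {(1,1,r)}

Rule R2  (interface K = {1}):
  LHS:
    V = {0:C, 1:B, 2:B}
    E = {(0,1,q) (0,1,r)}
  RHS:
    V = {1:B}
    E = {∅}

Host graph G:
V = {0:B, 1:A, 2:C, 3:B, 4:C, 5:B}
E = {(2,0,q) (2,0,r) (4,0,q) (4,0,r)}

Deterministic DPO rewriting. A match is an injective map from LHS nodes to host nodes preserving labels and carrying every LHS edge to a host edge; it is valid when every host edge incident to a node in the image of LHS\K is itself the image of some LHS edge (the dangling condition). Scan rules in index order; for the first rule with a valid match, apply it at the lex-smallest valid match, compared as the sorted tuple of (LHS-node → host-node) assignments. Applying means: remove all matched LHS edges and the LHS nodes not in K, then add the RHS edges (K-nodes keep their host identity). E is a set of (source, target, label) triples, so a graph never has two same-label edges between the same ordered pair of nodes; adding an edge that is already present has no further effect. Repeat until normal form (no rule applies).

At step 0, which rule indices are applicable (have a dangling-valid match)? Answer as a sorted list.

R0: no valid match — 2 raw matches, all fail dangling condition
R1: no valid match — LHS pattern not found
R2: 4 valid matches — {0↦2, 1↦0, 2↦3}, {0↦2, 1↦0, 2↦5}, {0↦4, 1↦0, 2↦3} (+1 more)

Answer: [R2]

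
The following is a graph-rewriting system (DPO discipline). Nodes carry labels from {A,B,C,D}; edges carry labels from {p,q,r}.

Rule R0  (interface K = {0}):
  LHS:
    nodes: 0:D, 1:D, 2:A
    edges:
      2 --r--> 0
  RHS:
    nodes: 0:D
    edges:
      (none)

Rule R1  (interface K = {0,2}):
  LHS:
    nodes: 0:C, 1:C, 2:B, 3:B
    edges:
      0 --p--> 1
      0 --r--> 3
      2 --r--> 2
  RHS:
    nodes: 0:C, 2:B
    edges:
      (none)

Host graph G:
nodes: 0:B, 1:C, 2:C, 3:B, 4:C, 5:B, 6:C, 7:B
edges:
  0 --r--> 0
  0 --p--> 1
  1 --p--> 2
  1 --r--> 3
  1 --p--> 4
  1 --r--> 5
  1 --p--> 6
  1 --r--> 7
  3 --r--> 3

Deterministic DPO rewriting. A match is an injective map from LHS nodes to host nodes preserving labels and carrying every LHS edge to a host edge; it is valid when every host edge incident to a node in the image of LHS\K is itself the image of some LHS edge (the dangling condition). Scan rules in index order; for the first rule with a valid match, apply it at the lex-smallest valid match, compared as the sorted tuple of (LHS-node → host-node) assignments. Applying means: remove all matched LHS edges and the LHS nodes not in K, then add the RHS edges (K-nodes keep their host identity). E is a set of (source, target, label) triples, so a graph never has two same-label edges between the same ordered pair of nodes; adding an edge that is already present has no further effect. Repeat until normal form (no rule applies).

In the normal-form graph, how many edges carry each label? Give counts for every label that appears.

initial: |V|=8 |E|=9  E = 0-r->0 0-p->1 1-p->2 1-r->3 1-p->4 1-r->5 1-p->6 1-r->7 3-r->3
step 1: apply R1 at {0↦1, 1↦2, 2↦0, 3↦5}  → |V|=6 |E|=6  E = 0-p->1 1-r->3 1-p->4 1-p->6 1-r->7 3-r->3
step 2: apply R1 at {0↦1, 1↦4, 2↦3, 3↦7}  → |V|=4 |E|=3  E = 0-p->1 1-r->3 1-p->6
normal form: no rule applies after step 2
NF edges: [(0, 1, 'p'), (1, 3, 'r'), (1, 6, 'p')]

Answer: p:2 r:1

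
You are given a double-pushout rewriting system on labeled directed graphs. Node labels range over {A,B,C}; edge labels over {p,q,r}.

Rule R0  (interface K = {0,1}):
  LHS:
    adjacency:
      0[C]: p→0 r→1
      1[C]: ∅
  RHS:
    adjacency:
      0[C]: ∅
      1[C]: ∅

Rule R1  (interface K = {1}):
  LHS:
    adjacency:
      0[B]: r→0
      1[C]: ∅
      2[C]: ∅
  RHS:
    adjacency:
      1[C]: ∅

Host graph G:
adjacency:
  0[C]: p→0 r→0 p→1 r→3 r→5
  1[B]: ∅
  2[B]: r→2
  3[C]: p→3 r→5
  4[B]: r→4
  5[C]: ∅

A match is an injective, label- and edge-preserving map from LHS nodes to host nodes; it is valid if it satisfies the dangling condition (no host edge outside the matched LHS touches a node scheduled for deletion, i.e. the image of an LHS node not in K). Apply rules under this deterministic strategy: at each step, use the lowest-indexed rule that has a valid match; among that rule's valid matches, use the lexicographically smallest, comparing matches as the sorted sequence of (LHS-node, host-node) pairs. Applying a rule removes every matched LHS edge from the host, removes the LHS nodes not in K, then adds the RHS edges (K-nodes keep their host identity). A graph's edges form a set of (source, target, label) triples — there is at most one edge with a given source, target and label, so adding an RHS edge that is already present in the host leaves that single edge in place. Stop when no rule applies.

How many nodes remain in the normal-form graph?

Answer: 4

Derivation:
[0] host  ⇒  6 nodes, 9 edges  {0-p->0 0-r->0 0-p->1 0-r->3 0-r->5 2-r->2 3-p->3 3-r->5 4-r->4}
[1] R0 @ {0↦0, 1↦3}  ⇒  6 nodes, 7 edges  {0-r->0 0-p->1 0-r->5 2-r->2 3-p->3 3-r->5 4-r->4}
[2] R0 @ {0↦3, 1↦5}  ⇒  6 nodes, 5 edges  {0-r->0 0-p->1 0-r->5 2-r->2 4-r->4}
[3] R1 @ {0↦2, 1↦0, 2↦3}  ⇒  4 nodes, 4 edges  {0-r->0 0-p->1 0-r->5 4-r->4}
normal form: no rule applies after step 3
NF nodes: {0:C, 1:B, 4:B, 5:C}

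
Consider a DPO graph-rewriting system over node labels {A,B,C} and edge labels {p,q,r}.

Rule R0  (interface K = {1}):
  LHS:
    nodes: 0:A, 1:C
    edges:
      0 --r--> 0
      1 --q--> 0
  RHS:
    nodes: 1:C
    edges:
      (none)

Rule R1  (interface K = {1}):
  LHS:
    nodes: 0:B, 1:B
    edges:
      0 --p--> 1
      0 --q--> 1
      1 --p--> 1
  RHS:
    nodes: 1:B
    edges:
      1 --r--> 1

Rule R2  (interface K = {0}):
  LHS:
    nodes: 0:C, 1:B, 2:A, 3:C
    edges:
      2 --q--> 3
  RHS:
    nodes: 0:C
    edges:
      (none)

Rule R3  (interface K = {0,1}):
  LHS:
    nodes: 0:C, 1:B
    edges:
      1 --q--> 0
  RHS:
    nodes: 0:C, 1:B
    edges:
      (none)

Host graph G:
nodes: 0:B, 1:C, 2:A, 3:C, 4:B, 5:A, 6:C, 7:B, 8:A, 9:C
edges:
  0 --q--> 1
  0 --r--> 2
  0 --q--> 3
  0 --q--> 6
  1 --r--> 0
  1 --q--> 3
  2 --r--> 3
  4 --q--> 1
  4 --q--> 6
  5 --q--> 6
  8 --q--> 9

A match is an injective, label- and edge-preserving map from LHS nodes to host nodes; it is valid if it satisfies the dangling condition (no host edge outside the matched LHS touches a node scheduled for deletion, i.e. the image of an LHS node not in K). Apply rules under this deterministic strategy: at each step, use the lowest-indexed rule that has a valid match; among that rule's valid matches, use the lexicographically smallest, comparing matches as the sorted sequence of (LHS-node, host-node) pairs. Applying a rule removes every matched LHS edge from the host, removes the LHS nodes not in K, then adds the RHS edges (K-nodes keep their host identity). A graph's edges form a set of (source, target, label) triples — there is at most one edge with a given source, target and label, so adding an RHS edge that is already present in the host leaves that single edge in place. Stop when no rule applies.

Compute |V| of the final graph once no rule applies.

[0] host  ⇒  10 nodes, 11 edges  {0-q->1 0-r->2 0-q->3 0-q->6 1-r->0 1-q->3 2-r->3 4-q->1 4-q->6 5-q->6 8-q->9}
[1] R2 @ {0↦1, 1↦7, 2↦8, 3↦9}  ⇒  7 nodes, 10 edges  {0-q->1 0-r->2 0-q->3 0-q->6 1-r->0 1-q->3 2-r->3 4-q->1 4-q->6 5-q->6}
[2] R3 @ {0↦1, 1↦0}  ⇒  7 nodes, 9 edges  {0-r->2 0-q->3 0-q->6 1-r->0 1-q->3 2-r->3 4-q->1 4-q->6 5-q->6}
[3] R3 @ {0↦1, 1↦4}  ⇒  7 nodes, 8 edges  {0-r->2 0-q->3 0-q->6 1-r->0 1-q->3 2-r->3 4-q->6 5-q->6}
[4] R3 @ {0↦3, 1↦0}  ⇒  7 nodes, 7 edges  {0-r->2 0-q->6 1-r->0 1-q->3 2-r->3 4-q->6 5-q->6}
[5] R3 @ {0↦6, 1↦0}  ⇒  7 nodes, 6 edges  {0-r->2 1-r->0 1-q->3 2-r->3 4-q->6 5-q->6}
[6] R3 @ {0↦6, 1↦4}  ⇒  7 nodes, 5 edges  {0-r->2 1-r->0 1-q->3 2-r->3 5-q->6}
[7] R2 @ {0↦1, 1↦4, 2↦5, 3↦6}  ⇒  4 nodes, 4 edges  {0-r->2 1-r->0 1-q->3 2-r->3}
halt: no rule applies after step 7
NF nodes: {0:B, 1:C, 2:A, 3:C}

Answer: 4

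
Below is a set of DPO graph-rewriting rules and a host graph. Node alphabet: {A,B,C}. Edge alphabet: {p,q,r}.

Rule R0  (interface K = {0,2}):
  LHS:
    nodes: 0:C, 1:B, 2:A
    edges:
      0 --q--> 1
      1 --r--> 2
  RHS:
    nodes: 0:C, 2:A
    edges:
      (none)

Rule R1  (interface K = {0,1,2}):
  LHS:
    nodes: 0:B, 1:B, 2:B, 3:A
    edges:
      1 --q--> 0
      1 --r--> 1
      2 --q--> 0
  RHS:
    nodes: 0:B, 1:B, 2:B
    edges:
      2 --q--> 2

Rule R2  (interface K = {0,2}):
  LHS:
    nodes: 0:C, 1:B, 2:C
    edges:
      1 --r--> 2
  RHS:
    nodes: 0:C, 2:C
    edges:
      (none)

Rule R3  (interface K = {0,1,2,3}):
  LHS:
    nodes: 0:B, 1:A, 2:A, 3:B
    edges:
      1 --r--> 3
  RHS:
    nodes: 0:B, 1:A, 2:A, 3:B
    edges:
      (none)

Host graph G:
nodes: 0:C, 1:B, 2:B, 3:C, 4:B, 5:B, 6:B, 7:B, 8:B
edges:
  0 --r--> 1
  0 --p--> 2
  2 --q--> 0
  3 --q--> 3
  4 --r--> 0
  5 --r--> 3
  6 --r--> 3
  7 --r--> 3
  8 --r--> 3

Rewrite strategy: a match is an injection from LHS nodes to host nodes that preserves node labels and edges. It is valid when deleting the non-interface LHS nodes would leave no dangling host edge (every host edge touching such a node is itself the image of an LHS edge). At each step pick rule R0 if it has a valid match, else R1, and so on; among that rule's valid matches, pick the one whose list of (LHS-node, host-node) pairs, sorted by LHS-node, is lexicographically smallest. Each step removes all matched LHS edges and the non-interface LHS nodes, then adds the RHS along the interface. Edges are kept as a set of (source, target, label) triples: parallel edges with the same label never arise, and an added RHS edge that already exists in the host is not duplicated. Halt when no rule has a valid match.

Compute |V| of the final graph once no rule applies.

[0] host  ⇒  9 nodes, 9 edges  {0-r->1 0-p->2 2-q->0 3-q->3 4-r->0 5-r->3 6-r->3 7-r->3 8-r->3}
[1] R2 @ {0↦0, 1↦5, 2↦3}  ⇒  8 nodes, 8 edges  {0-r->1 0-p->2 2-q->0 3-q->3 4-r->0 6-r->3 7-r->3 8-r->3}
[2] R2 @ {0↦0, 1↦6, 2↦3}  ⇒  7 nodes, 7 edges  {0-r->1 0-p->2 2-q->0 3-q->3 4-r->0 7-r->3 8-r->3}
[3] R2 @ {0↦0, 1↦7, 2↦3}  ⇒  6 nodes, 6 edges  {0-r->1 0-p->2 2-q->0 3-q->3 4-r->0 8-r->3}
[4] R2 @ {0↦0, 1↦8, 2↦3}  ⇒  5 nodes, 5 edges  {0-r->1 0-p->2 2-q->0 3-q->3 4-r->0}
[5] R2 @ {0↦3, 1↦4, 2↦0}  ⇒  4 nodes, 4 edges  {0-r->1 0-p->2 2-q->0 3-q->3}
halt: no rule applies after step 5
NF nodes: {0:C, 1:B, 2:B, 3:C}

Answer: 4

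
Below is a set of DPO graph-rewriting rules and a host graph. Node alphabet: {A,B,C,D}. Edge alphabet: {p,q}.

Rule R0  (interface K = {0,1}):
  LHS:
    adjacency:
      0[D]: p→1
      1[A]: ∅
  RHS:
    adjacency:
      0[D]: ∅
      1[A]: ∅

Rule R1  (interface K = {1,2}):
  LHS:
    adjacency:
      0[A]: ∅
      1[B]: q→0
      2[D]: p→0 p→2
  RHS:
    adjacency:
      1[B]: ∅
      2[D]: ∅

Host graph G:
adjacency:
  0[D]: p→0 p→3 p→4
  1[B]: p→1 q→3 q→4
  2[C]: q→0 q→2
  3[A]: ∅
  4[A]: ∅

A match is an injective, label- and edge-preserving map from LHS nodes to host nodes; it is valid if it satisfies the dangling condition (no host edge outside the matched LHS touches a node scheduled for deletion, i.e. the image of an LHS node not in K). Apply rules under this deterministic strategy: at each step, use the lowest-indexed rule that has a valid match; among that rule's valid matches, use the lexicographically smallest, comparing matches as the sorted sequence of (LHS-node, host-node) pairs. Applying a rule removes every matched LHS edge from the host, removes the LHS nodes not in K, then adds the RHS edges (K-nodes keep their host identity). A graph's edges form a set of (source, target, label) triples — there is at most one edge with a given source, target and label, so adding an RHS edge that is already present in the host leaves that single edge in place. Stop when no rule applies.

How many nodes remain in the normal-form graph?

[0] host  ⇒  5 nodes, 8 edges  {0-p->0 0-p->3 0-p->4 1-p->1 1-q->3 1-q->4 2-q->0 2-q->2}
[1] R0 @ {0↦0, 1↦3}  ⇒  5 nodes, 7 edges  {0-p->0 0-p->4 1-p->1 1-q->3 1-q->4 2-q->0 2-q->2}
[2] R0 @ {0↦0, 1↦4}  ⇒  5 nodes, 6 edges  {0-p->0 1-p->1 1-q->3 1-q->4 2-q->0 2-q->2}
final graph: no rule applies after step 2
NF nodes: {0:D, 1:B, 2:C, 3:A, 4:A}

Answer: 5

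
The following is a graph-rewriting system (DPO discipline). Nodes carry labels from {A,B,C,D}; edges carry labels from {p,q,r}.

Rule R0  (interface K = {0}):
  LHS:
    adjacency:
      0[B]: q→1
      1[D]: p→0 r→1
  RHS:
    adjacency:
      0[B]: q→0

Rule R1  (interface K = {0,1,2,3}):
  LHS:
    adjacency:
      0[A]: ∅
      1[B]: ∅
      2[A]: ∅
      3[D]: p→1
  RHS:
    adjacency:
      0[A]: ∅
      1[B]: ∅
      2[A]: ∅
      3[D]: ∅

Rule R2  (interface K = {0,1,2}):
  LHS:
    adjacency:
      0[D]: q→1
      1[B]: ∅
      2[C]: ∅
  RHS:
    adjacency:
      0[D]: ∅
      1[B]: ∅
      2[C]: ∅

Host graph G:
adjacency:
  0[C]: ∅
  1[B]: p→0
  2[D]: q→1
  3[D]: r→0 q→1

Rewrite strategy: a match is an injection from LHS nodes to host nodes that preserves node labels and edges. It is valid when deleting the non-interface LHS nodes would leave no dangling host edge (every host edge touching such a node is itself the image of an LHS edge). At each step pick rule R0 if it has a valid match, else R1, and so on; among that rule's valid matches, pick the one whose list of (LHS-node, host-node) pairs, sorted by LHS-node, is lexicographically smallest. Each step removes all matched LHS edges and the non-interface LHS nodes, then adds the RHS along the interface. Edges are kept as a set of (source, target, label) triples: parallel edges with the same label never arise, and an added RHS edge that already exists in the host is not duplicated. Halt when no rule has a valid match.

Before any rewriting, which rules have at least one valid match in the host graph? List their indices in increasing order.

R0: no valid match — LHS pattern not found
R1: no valid match — LHS pattern not found
R2: 2 valid matches — {0↦2, 1↦1, 2↦0}, {0↦3, 1↦1, 2↦0}

Answer: [R2]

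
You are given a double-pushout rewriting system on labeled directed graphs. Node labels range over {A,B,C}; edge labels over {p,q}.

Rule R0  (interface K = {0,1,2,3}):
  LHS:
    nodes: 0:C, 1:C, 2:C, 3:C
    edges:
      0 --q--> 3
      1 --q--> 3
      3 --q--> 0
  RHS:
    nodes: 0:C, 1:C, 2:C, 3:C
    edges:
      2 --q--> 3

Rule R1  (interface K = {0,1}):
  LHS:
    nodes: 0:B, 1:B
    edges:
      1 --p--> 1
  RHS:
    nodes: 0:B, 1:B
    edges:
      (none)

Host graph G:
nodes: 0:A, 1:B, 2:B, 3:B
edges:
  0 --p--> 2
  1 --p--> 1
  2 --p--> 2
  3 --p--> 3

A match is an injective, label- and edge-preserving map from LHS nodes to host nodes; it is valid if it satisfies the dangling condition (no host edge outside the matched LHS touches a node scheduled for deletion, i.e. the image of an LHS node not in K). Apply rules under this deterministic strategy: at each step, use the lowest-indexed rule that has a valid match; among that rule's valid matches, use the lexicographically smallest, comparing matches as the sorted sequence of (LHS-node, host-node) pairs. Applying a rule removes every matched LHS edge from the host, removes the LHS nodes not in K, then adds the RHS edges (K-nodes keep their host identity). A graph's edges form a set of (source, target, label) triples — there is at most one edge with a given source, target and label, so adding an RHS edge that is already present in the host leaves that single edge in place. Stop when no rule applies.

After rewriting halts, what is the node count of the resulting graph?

[0] host  ⇒  4 nodes, 4 edges  {0-p->2 1-p->1 2-p->2 3-p->3}
[1] R1 @ {0↦1, 1↦2}  ⇒  4 nodes, 3 edges  {0-p->2 1-p->1 3-p->3}
[2] R1 @ {0↦1, 1↦3}  ⇒  4 nodes, 2 edges  {0-p->2 1-p->1}
[3] R1 @ {0↦2, 1↦1}  ⇒  4 nodes, 1 edges  {0-p->2}
final graph: no rule applies after step 3
NF nodes: {0:A, 1:B, 2:B, 3:B}

Answer: 4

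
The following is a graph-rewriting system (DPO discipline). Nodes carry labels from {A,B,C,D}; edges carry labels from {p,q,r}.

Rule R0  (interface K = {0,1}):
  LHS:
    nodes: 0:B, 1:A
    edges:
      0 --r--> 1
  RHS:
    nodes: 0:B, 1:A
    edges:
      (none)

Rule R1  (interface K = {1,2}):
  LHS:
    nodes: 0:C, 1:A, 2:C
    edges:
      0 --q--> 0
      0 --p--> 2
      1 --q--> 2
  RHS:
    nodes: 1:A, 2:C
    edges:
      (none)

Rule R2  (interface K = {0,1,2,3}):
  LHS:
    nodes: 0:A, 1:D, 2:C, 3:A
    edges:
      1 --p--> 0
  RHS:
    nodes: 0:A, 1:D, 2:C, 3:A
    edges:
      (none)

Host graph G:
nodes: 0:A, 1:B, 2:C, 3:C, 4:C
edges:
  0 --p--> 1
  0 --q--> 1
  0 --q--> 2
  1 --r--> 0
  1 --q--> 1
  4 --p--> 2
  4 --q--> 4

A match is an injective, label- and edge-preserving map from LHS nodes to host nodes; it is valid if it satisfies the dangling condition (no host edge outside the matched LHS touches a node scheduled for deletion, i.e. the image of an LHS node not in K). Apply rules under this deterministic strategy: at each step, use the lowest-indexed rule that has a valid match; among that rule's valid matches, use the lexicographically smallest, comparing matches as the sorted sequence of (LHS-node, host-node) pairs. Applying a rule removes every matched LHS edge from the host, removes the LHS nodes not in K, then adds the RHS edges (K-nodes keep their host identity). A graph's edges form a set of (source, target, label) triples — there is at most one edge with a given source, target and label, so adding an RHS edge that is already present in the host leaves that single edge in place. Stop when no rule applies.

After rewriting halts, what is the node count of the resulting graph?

start.  V:5 E:7  edges: 0-p->1 0-q->1 0-q->2 1-r->0 1-q->1 4-p->2 4-q->4
1. fire R0 via {0↦1, 1↦0}  →  V:5 E:6  edges: 0-p->1 0-q->1 0-q->2 1-q->1 4-p->2 4-q->4
2. fire R1 via {0↦4, 1↦0, 2↦2}  →  V:4 E:3  edges: 0-p->1 0-q->1 1-q->1
final graph: no rule applies after step 2
NF nodes: {0:A, 1:B, 2:C, 3:C}

Answer: 4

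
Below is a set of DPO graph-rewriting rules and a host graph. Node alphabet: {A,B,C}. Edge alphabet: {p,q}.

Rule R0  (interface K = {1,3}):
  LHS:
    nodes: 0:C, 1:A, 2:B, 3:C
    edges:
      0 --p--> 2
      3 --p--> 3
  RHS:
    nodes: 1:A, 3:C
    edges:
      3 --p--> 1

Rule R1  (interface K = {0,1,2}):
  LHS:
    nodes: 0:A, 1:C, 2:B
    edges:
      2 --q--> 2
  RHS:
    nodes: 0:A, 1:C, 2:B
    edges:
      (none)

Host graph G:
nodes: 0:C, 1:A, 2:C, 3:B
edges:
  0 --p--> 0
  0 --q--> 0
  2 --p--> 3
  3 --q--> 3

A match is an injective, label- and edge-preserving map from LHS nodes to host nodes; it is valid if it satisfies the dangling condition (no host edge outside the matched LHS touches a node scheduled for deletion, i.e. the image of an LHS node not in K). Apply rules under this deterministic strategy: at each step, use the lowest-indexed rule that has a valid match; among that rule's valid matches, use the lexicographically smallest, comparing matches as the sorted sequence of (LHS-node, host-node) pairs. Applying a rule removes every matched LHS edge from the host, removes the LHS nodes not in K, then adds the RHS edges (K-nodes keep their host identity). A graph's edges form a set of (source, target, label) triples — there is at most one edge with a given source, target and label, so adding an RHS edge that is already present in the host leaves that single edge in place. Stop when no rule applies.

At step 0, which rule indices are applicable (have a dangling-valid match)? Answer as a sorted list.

R0: no valid match — 1 raw match, all fail dangling condition
R1: 2 valid matches — {0↦1, 1↦0, 2↦3}, {0↦1, 1↦2, 2↦3}

Answer: [R1]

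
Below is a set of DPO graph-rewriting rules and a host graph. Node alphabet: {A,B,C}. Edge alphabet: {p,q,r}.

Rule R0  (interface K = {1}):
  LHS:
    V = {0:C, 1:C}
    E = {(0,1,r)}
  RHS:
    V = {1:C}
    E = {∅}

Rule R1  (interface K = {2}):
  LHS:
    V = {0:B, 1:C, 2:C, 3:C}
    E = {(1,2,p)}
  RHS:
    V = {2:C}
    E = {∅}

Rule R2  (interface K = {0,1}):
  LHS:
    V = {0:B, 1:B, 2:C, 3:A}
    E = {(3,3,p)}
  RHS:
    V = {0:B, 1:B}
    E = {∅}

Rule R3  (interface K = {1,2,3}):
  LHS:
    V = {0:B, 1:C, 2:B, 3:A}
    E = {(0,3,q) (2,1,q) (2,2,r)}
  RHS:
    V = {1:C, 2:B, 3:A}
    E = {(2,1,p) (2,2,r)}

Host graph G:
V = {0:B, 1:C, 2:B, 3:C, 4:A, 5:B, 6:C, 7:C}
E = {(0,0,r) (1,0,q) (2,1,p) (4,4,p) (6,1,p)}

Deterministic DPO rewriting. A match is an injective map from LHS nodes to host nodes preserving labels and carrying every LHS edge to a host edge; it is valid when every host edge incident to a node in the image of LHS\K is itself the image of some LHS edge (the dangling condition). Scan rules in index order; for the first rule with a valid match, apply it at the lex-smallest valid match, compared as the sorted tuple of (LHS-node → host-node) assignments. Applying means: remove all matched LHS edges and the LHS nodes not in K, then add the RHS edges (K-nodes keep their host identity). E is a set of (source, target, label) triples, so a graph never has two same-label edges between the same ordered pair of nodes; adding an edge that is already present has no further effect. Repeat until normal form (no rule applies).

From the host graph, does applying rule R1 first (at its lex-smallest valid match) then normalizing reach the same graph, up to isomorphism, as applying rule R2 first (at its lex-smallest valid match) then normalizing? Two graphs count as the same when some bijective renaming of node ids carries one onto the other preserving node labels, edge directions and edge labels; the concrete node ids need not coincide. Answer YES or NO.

branch R1-first: apply at {0↦5, 1↦6, 2↦1, 3↦3} → |E|=4, then 1 more step(s) → NF |V|=3 |E|=3 V={0:B, 1:C, 2:B} E=0-r->0 1-q->0 2-p->1
branch R2-first: apply at {0↦0, 1↦2, 2↦3, 3↦4} → |E|=4, then 1 more step(s) → NF |V|=3 |E|=3 V={0:B, 1:C, 2:B} E=0-r->0 1-q->0 2-p->1
graphs isomorphic (equal up to label-preserving node renaming)

Answer: YES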